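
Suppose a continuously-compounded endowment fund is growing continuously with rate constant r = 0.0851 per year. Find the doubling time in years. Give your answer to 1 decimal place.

doubling time ≈ 8.1 years

doubling time = ln(2) / |r| = 0.69315 / 0.0851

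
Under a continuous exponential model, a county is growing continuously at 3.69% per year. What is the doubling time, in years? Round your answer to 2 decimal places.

doubling time ≈ 18.78 years

doubling time = ln(2) / |r| = 0.69315 / 0.0369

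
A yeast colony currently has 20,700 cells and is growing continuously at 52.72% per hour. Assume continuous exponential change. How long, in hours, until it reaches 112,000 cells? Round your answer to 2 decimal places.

t ≈ 3.20 hours

112000 = 20700 · e^(0.5272·t)
t = ln(112000/20700) / 0.5272 = ln(5.41063) / 0.5272 = 1.68837 / 0.5272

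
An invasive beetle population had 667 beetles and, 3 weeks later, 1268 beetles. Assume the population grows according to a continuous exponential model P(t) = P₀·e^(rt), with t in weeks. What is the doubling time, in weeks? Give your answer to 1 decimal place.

doubling time ≈ 3.2 weeks

r = ln(1268/667) / 3 = ln(1.90105) / 3 ≈ 0.214135 per week
doubling time = ln 2 / |r| = 0.69315 / 0.214135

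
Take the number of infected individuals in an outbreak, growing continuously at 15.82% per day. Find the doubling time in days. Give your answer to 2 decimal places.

doubling time = ln(2) / |r| = 0.69315 / 0.1582

doubling time ≈ 4.38 days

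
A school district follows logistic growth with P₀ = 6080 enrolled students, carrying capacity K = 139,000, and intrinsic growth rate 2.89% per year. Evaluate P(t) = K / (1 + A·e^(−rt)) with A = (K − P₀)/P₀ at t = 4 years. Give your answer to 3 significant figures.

A = (139000 − 6080)/6080 = 21.86184
P(4) = 139000 / (1 + 21.86184·e^(−0.0289·4)) = 139000 / (1 + 21.86184·0.890831)
= 139000 / 20.47522 ≈ 6788.69

≈ 6,790 enrolled students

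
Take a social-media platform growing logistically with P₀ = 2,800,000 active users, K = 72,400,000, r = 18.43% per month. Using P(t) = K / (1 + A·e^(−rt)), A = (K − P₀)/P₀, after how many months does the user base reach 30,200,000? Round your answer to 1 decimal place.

t ≈ 15.6 months

A = (72400000 − 2800000)/2800000 = 24.85714
30200000 = 72400000/(1 + 24.85714·e^(−0.1843t)) → 1 + 24.85714·e^(−0.1843t) = 2.39735
e^(−0.1843t) = 0.056215 → t = ln(17.78876)/0.1843 = 2.87857/0.1843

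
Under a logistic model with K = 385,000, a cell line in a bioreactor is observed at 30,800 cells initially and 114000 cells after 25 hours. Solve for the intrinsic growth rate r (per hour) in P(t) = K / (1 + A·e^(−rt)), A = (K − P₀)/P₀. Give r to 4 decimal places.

A = (385000 − 30800)/30800 = 11.5
114000 = 385000/(1 + 11.5·e^(−r·25)) → e^(−25r) = (3.37719 − 1)/11.5 = 0.206712
r = −ln(0.206712)/25 = 1.57643/25

r ≈ 0.0631 per hour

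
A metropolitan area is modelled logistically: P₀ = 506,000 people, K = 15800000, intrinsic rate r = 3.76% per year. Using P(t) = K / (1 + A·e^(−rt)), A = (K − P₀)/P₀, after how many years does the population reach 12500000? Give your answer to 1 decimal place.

A = (15800000 − 506000)/506000 = 30.2253
12500000 = 15800000/(1 + 30.2253·e^(−0.0376t)) → 1 + 30.2253·e^(−0.0376t) = 1.264
e^(−0.0376t) = 0.008734 → t = ln(114.48976)/0.0376 = 4.74049/0.0376

t ≈ 126.1 years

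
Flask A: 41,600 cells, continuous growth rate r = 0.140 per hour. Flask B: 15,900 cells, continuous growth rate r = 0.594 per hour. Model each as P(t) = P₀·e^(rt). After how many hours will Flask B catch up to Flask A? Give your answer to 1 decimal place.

41600·e^(0.14t) = 15900·e^(0.594t)
41600/15900 = e^((0.594 − 0.14)t) → ln(2.61635) = 0.454·t
t = 0.96178 / 0.454

t ≈ 2.1 hours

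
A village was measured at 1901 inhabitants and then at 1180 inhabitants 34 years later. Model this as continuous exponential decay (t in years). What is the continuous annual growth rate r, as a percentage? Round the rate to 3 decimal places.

r ≈ -1.403% per year

1180 = 1901 · e^(r·34)
e^(34r) = 1180/1901 = 0.62073
r = ln(0.62073) / 34 = -0.47687 / 34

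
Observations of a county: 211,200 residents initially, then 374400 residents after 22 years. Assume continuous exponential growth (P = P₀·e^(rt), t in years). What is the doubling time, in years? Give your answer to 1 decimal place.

doubling time ≈ 26.6 years

r = ln(374400/211200) / 22 = ln(1.77273) / 22 ≈ 0.026024 per year
doubling time = ln 2 / |r| = 0.69315 / 0.026024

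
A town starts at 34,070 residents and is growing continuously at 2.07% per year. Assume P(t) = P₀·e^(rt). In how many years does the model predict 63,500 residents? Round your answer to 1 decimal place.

63500 = 34070 · e^(0.0207·t)
t = ln(63500/34070) / 0.0207 = ln(1.86381) / 0.0207 = 0.62262 / 0.0207

t ≈ 30.1 years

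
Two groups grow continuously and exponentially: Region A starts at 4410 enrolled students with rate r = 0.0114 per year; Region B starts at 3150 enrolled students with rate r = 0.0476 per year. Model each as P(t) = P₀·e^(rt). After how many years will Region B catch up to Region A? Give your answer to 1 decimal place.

4410·e^(0.0114t) = 3150·e^(0.0476t)
4410/3150 = e^((0.0476 − 0.0114)t) → ln(1.4) = 0.0362·t
t = 0.33647 / 0.0362

t ≈ 9.3 years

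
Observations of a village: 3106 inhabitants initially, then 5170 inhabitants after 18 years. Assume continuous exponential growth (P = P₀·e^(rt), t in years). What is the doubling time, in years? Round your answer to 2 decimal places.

r = ln(5170/3106) / 18 = ln(1.66452) / 18 ≈ 0.028308 per year
doubling time = ln 2 / |r| = 0.69315 / 0.028308

doubling time ≈ 24.49 years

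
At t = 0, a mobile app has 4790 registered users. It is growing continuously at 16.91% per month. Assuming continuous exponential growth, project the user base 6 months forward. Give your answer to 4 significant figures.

≈ 13,210 registered users

P(6) = 4790 · e^(0.1691·6) = 4790 · e^(1.0146)
= 4790 · 2.75826 ≈ 13212.06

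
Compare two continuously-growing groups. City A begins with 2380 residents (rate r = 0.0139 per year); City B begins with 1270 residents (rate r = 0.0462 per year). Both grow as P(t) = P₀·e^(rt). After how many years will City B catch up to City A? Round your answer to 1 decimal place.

t ≈ 19.4 years

2380·e^(0.0139t) = 1270·e^(0.0462t)
2380/1270 = e^((0.0462 − 0.0139)t) → ln(1.87402) = 0.0323·t
t = 0.62808 / 0.0323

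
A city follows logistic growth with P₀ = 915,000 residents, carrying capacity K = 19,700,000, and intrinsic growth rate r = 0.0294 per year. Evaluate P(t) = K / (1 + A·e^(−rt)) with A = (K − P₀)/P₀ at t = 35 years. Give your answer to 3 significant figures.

A = (19700000 − 915000)/915000 = 20.53005
P(35) = 19700000 / (1 + 20.53005·e^(−0.0294·35)) = 19700000 / (1 + 20.53005·0.357364)
= 19700000 / 8.33671 ≈ 2363043.79

≈ 2,360,000 residents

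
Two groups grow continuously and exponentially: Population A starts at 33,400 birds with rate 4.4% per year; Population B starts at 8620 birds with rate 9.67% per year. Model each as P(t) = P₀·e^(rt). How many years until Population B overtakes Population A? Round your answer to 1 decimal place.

33400·e^(0.044t) = 8620·e^(0.0967t)
33400/8620 = e^((0.0967 − 0.044)t) → ln(3.87471) = 0.0527·t
t = 1.35447 / 0.0527

t ≈ 25.7 years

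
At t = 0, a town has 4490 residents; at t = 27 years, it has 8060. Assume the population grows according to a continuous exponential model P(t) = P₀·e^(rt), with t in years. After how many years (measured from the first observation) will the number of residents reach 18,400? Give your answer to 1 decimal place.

t ≈ 65.1 years

r = ln(8060/4490) / 27 ≈ 0.021669 per year
t = ln(18400/4490) / r = 1.4105 / 0.021669 ≈ 65.093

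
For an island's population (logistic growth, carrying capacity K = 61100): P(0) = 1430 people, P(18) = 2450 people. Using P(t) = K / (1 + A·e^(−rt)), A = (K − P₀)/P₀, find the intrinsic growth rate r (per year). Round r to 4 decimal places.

A = (61100 − 1430)/1430 = 41.72727
2450 = 61100/(1 + 41.72727·e^(−r·18)) → e^(−18r) = (24.93878 − 1)/41.72727 = 0.573696
r = −ln(0.573696)/18 = 0.55566/18

r ≈ 0.0309 per year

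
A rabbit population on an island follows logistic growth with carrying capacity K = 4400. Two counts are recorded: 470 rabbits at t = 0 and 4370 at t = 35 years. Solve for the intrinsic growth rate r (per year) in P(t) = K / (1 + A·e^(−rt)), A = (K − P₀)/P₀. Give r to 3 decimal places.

A = (4400 − 470)/470 = 8.3617
4370 = 4400/(1 + 8.3617·e^(−r·35)) → e^(−35r) = (1.00686 − 1)/8.3617 = 0.000821
r = −ln(0.000821)/35 = 7.10498/35

r ≈ 0.203 per year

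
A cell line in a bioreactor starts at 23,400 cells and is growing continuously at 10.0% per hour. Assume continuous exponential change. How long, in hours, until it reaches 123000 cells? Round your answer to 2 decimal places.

t ≈ 16.59 hours

123000 = 23400 · e^(0.1·t)
t = ln(123000/23400) / 0.1 = ln(5.25641) / 0.1 = 1.65945 / 0.1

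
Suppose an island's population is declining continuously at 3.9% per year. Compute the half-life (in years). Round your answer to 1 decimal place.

half-life = ln(2) / |r| = 0.69315 / 0.039

half-life ≈ 17.8 years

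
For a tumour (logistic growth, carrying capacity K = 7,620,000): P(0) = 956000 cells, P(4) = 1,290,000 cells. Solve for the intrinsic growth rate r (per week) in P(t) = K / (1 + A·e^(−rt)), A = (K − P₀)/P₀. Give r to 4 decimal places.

r ≈ 0.0878 per week

A = (7620000 − 956000)/956000 = 6.97071
1290000 = 7620000/(1 + 6.97071·e^(−r·4)) → e^(−4r) = (5.90698 − 1)/6.97071 = 0.703942
r = −ln(0.703942)/4 = 0.35106/4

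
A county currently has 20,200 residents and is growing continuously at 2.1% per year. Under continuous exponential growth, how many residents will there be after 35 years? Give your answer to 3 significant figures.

≈ 42,100 residents

P(35) = 20200 · e^(0.021·35) = 20200 · e^(0.735)
= 20200 · 2.08548 ≈ 42126.74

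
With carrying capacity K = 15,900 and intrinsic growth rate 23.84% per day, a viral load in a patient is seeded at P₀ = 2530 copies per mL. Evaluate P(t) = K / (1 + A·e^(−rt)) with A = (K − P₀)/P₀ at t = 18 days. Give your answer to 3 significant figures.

≈ 14,800 copies per mL

A = (15900 − 2530)/2530 = 5.28458
P(18) = 15900 / (1 + 5.28458·e^(−0.2384·18)) = 15900 / (1 + 5.28458·0.013688)
= 15900 / 1.07234 ≈ 14827.41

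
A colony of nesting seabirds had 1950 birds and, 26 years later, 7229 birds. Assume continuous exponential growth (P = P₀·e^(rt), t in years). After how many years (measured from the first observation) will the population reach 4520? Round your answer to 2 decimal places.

r = ln(7229/1950) / 26 ≈ 0.050395 per year
t = ln(4520/1950) / r = 0.84068 / 0.050395 ≈ 16.682

t ≈ 16.68 years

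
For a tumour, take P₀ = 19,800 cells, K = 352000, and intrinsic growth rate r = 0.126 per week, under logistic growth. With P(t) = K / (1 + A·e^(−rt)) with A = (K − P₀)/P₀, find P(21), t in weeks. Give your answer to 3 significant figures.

≈ 161,000 cells

A = (352000 − 19800)/19800 = 16.77778
P(21) = 352000 / (1 + 16.77778·e^(−0.126·21)) = 352000 / (1 + 16.77778·0.070934)
= 352000 / 2.19012 ≈ 160721.69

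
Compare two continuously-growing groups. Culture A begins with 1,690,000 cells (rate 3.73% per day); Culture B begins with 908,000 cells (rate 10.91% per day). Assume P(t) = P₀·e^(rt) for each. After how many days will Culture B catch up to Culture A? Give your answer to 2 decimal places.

t ≈ 8.65 days

1690000·e^(0.0373t) = 908000·e^(0.1091t)
1690000/908000 = e^((0.1091 − 0.0373)t) → ln(1.86123) = 0.0718·t
t = 0.62124 / 0.0718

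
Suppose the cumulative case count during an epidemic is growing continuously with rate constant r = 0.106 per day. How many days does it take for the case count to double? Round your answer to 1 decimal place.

doubling time ≈ 6.5 days

doubling time = ln(2) / |r| = 0.69315 / 0.106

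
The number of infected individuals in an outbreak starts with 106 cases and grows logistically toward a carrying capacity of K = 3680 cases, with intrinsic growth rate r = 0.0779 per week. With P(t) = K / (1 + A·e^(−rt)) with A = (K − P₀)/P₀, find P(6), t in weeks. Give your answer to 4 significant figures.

≈ 166.3 cases

A = (3680 − 106)/106 = 33.71698
P(6) = 3680 / (1 + 33.71698·e^(−0.0779·6)) = 3680 / (1 + 33.71698·0.626629)
= 3680 / 22.12805 ≈ 166.3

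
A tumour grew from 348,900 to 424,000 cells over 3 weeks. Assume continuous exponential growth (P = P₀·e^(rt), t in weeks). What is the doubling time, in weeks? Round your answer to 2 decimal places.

doubling time ≈ 10.67 weeks

r = ln(424000/348900) / 3 = ln(1.21525) / 3 ≈ 0.064983 per week
doubling time = ln 2 / |r| = 0.69315 / 0.064983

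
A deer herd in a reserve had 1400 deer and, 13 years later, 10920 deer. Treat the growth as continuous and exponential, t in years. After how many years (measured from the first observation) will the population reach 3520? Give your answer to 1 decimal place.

r = ln(10920/1400) / 13 ≈ 0.15801 per year
t = ln(3520/1400) / r = 0.92199 / 0.15801 ≈ 5.835

t ≈ 5.8 years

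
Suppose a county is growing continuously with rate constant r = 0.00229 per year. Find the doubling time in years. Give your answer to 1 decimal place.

doubling time = ln(2) / |r| = 0.69315 / 0.00229

doubling time ≈ 302.7 years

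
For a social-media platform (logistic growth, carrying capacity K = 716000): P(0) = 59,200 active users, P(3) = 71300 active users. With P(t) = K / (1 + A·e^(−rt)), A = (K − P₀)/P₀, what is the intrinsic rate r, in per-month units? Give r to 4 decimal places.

A = (716000 − 59200)/59200 = 11.09459
71300 = 716000/(1 + 11.09459·e^(−r·3)) → e^(−3r) = (10.04208 − 1)/11.09459 = 0.814998
r = −ln(0.814998)/3 = 0.20457/3

r ≈ 0.0682 per month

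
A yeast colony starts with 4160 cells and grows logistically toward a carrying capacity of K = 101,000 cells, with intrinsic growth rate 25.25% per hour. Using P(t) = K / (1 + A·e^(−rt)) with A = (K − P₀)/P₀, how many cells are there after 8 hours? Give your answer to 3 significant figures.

A = (101000 − 4160)/4160 = 23.27885
P(8) = 101000 / (1 + 23.27885·e^(−0.2525·8)) = 101000 / (1 + 23.27885·0.132655)
= 101000 / 4.08807 ≈ 24706.06

≈ 24,700 cells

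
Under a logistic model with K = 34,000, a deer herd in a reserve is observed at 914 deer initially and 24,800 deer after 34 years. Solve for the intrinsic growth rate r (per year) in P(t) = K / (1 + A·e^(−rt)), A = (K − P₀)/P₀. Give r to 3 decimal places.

A = (34000 − 914)/914 = 36.19912
24800 = 34000/(1 + 36.19912·e^(−r·34)) → e^(−34r) = (1.37097 − 1)/36.19912 = 0.010248
r = −ln(0.010248)/34 = 4.58068/34

r ≈ 0.135 per year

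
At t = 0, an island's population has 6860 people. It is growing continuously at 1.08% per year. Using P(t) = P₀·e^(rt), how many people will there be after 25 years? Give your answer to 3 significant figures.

P(25) = 6860 · e^(0.0108·25) = 6860 · e^(0.27)
= 6860 · 1.30996 ≈ 8986.36

≈ 8,990 people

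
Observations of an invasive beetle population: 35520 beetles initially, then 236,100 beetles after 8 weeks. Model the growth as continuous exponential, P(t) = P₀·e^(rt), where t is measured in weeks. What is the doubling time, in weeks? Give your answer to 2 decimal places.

r = ln(236100/35520) / 8 = ln(6.64696) / 8 ≈ 0.23677 per week
doubling time = ln 2 / |r| = 0.69315 / 0.23677

doubling time ≈ 2.93 weeks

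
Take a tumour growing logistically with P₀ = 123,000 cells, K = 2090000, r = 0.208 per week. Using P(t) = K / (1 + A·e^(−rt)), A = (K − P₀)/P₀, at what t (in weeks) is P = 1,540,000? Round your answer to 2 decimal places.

t ≈ 18.28 weeks

A = (2090000 − 123000)/123000 = 15.99187
1540000 = 2090000/(1 + 15.99187·e^(−0.208t)) → 1 + 15.99187·e^(−0.208t) = 1.35714
e^(−0.208t) = 0.022333 → t = ln(44.77724)/0.208 = 3.8017/0.208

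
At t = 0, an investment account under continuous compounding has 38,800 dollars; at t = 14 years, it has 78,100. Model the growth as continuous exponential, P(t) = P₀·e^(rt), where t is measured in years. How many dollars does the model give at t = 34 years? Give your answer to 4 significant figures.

≈ 212,200 dollars

r = ln(78100/38800) / 14 ≈ 0.049969 per year
P(34) = 38800 · e^(0.049969·34) = 38800 · 5.46823 ≈ 212167.38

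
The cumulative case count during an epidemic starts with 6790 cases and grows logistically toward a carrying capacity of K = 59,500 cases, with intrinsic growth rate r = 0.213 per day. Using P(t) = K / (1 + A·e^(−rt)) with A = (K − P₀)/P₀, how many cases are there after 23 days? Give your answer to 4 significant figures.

A = (59500 − 6790)/6790 = 7.76289
P(23) = 59500 / (1 + 7.76289·e^(−0.213·23)) = 59500 / (1 + 7.76289·0.007454)
= 59500 / 1.05786 ≈ 56245.37

≈ 56,250 cases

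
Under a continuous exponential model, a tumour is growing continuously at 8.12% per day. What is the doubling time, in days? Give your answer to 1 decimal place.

doubling time = ln(2) / |r| = 0.69315 / 0.0812

doubling time ≈ 8.5 days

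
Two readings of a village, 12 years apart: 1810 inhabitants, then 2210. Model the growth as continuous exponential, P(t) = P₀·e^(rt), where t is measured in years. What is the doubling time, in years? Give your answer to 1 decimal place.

doubling time ≈ 41.7 years

r = ln(2210/1810) / 12 = ln(1.22099) / 12 ≈ 0.016639 per year
doubling time = ln 2 / |r| = 0.69315 / 0.016639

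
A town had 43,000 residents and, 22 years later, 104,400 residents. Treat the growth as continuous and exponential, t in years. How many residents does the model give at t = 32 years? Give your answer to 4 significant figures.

r = ln(104400/43000) / 22 ≈ 0.04032 per year
P(32) = 43000 · e^(0.04032·32) = 43000 · 3.6336 ≈ 156244.94

≈ 156,200 residents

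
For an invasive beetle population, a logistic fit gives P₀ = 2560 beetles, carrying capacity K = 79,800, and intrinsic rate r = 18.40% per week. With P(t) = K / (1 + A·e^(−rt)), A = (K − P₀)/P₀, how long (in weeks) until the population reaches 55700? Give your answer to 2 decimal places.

t ≈ 23.07 weeks

A = (79800 − 2560)/2560 = 30.17188
55700 = 79800/(1 + 30.17188·e^(−0.184t)) → 1 + 30.17188·e^(−0.184t) = 1.43268
e^(−0.184t) = 0.01434 → t = ln(69.73334)/0.184 = 4.24468/0.184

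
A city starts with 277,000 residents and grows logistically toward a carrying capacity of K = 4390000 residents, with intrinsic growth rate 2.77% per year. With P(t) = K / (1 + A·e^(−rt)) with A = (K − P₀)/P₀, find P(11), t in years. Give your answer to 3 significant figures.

A = (4390000 − 277000)/277000 = 14.84838
P(11) = 4390000 / (1 + 14.84838·e^(−0.0277·11)) = 4390000 / (1 + 14.84838·0.737345)
= 4390000 / 11.94837 ≈ 367414.17

≈ 367,000 residents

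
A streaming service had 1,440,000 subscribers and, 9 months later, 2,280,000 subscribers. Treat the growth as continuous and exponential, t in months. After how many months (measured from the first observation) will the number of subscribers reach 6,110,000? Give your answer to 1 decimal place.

t ≈ 28.3 months

r = ln(2280000/1440000) / 9 ≈ 0.051059 per month
t = ln(6110000/1440000) / r = 1.44528 / 0.051059 ≈ 28.306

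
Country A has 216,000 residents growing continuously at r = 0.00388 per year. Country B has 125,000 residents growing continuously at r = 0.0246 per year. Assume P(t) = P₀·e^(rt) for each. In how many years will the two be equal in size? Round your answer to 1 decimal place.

t ≈ 26.4 years

216000·e^(0.00388t) = 125000·e^(0.0246t)
216000/125000 = e^((0.0246 − 0.00388)t) → ln(1.728) = 0.02072·t
t = 0.54696 / 0.02072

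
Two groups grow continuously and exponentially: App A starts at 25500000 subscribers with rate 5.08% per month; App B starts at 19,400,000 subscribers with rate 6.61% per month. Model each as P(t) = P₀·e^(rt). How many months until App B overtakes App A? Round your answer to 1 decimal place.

t ≈ 17.9 months

25500000·e^(0.0508t) = 19400000·e^(0.0661t)
25500000/19400000 = e^((0.0661 − 0.0508)t) → ln(1.31443) = 0.0153·t
t = 0.27341 / 0.0153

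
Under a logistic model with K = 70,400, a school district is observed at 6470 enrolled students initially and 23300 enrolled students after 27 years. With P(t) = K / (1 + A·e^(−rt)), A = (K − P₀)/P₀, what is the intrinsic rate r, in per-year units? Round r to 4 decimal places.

A = (70400 − 6470)/6470 = 9.88099
23300 = 70400/(1 + 9.88099·e^(−r·27)) → e^(−27r) = (3.02146 − 1)/9.88099 = 0.204581
r = −ln(0.204581)/27 = 1.58679/27

r ≈ 0.0588 per year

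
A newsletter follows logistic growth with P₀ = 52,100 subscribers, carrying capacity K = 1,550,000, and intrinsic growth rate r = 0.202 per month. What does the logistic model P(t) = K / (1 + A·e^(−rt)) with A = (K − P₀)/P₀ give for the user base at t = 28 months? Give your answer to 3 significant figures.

≈ 1,410,000 subscribers

A = (1550000 − 52100)/52100 = 28.75048
P(28) = 1550000 / (1 + 28.75048·e^(−0.202·28)) = 1550000 / (1 + 28.75048·0.003496)
= 1550000 / 1.10053 ≈ 1408418.29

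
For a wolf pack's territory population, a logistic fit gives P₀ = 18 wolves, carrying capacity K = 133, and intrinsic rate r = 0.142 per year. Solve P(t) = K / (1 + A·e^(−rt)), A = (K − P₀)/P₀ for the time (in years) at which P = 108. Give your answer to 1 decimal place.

t ≈ 23.4 years

A = (133 − 18)/18 = 6.38889
108 = 133/(1 + 6.38889·e^(−0.142t)) → 1 + 6.38889·e^(−0.142t) = 1.23148
e^(−0.142t) = 0.036232 → t = ln(27.6)/0.142 = 3.31782/0.142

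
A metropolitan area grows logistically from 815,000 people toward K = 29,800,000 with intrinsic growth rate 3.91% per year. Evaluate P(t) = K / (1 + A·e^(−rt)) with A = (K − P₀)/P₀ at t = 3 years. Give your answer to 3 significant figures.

≈ 913,000 people

A = (29800000 − 815000)/815000 = 35.56442
P(3) = 29800000 / (1 + 35.56442·e^(−0.0391·3)) = 29800000 / (1 + 35.56442·0.889318)
= 29800000 / 32.62809 ≈ 913323.48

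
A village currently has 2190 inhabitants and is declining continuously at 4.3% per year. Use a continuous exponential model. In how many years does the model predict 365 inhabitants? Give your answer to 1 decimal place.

365 = 2190 · e^(-0.043·t)
t = ln(365/2190) / -0.043 = ln(0.16667) / -0.043 = -1.79176 / -0.043

t ≈ 41.7 years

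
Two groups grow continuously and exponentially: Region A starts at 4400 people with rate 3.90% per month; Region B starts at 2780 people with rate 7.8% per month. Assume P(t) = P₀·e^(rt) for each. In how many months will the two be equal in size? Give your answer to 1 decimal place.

t ≈ 11.8 months

4400·e^(0.039t) = 2780·e^(0.078t)
4400/2780 = e^((0.078 − 0.039)t) → ln(1.58273) = 0.039·t
t = 0.45915 / 0.039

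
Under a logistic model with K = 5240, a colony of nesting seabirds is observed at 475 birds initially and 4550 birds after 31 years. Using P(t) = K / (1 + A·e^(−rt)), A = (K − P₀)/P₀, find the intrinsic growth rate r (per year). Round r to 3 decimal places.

r ≈ 0.135 per year

A = (5240 − 475)/475 = 10.03158
4550 = 5240/(1 + 10.03158·e^(−r·31)) → e^(−31r) = (1.15165 − 1)/10.03158 = 0.015117
r = −ln(0.015117)/31 = 4.19193/31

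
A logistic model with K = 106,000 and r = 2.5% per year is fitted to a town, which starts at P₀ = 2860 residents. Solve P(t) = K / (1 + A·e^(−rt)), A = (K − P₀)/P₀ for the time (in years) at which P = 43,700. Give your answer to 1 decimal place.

A = (106000 − 2860)/2860 = 36.06294
43700 = 106000/(1 + 36.06294·e^(−0.025t)) → 1 + 36.06294·e^(−0.025t) = 2.42563
e^(−0.025t) = 0.039532 → t = ln(25.29615)/0.025 = 3.23065/0.025

t ≈ 129.2 years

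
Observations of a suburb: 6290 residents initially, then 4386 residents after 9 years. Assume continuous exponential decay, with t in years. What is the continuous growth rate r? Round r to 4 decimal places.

r ≈ -0.0401 per year

4386 = 6290 · e^(r·9)
e^(9r) = 4386/6290 = 0.6973
r = ln(0.6973) / 9 = -0.36054 / 9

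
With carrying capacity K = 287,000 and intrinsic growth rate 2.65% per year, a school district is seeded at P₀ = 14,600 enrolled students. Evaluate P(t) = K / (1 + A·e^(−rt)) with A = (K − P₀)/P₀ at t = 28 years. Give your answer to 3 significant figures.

≈ 29,000 enrolled students

A = (287000 − 14600)/14600 = 18.65753
P(28) = 287000 / (1 + 18.65753·e^(−0.0265·28)) = 287000 / (1 + 18.65753·0.476161)
= 287000 / 9.88398 ≈ 29036.88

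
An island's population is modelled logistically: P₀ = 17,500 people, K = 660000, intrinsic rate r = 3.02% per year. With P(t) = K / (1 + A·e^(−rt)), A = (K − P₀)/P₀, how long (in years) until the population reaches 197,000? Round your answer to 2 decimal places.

t ≈ 91.01 years

A = (660000 − 17500)/17500 = 36.71429
197000 = 660000/(1 + 36.71429·e^(−0.0302t)) → 1 + 36.71429·e^(−0.0302t) = 3.35025
e^(−0.0302t) = 0.064015 → t = ln(15.62141)/0.0302 = 2.74864/0.0302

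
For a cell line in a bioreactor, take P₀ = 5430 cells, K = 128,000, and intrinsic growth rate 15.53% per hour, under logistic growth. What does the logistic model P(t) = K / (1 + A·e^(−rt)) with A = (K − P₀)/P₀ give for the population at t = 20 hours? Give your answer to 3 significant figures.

A = (128000 − 5430)/5430 = 22.57274
P(20) = 128000 / (1 + 22.57274·e^(−0.1553·20)) = 128000 / (1 + 22.57274·0.04478)
= 128000 / 2.0108 ≈ 63656.22

≈ 63,700 cells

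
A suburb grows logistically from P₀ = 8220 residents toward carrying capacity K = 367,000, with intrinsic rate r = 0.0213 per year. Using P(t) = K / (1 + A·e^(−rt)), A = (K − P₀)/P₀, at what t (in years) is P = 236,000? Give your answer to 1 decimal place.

A = (367000 − 8220)/8220 = 43.6472
236000 = 367000/(1 + 43.6472·e^(−0.0213t)) → 1 + 43.6472·e^(−0.0213t) = 1.55508
e^(−0.0213t) = 0.012718 → t = ln(78.6316)/0.0213 = 4.36477/0.0213

t ≈ 204.9 years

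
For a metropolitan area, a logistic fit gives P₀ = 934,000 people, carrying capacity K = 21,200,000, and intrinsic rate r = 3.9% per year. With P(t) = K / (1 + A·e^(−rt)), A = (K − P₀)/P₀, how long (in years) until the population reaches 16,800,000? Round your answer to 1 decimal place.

t ≈ 113.3 years

A = (21200000 − 934000)/934000 = 21.69807
16800000 = 21200000/(1 + 21.69807·e^(−0.039t)) → 1 + 21.69807·e^(−0.039t) = 1.2619
e^(−0.039t) = 0.01207 → t = ln(82.84719)/0.039 = 4.417/0.039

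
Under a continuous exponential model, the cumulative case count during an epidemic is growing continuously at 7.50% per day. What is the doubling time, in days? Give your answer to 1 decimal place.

doubling time = ln(2) / |r| = 0.69315 / 0.075

doubling time ≈ 9.2 days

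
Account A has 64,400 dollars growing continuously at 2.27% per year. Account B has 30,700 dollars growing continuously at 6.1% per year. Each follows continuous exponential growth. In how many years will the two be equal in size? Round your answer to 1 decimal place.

64400·e^(0.0227t) = 30700·e^(0.061t)
64400/30700 = e^((0.061 − 0.0227)t) → ln(2.09772) = 0.0383·t
t = 0.74085 / 0.0383

t ≈ 19.3 years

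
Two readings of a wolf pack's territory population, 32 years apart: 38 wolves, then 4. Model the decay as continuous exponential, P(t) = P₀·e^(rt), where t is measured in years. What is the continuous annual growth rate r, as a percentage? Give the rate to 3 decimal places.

4 = 38 · e^(r·32)
e^(32r) = 4/38 = 0.10526
r = ln(0.10526) / 32 = -2.25129 / 32

r ≈ -7.035% per year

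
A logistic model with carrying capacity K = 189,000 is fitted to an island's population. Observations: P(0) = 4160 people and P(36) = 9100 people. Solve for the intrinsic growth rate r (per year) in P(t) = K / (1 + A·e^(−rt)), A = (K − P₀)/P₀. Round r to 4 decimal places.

A = (189000 − 4160)/4160 = 44.43269
9100 = 189000/(1 + 44.43269·e^(−r·36)) → e^(−36r) = (20.76923 − 1)/44.43269 = 0.444925
r = −ln(0.444925)/36 = 0.80985/36

r ≈ 0.0225 per year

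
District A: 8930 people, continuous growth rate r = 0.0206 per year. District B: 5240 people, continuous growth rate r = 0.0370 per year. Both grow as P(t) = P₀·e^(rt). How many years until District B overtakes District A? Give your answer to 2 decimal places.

8930·e^(0.0206t) = 5240·e^(0.037t)
8930/5240 = e^((0.037 − 0.0206)t) → ln(1.7042) = 0.0164·t
t = 0.53309 / 0.0164

t ≈ 32.51 years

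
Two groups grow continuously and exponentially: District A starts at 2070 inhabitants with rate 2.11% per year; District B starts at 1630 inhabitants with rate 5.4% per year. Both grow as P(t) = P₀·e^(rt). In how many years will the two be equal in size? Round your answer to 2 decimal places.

2070·e^(0.0211t) = 1630·e^(0.054t)
2070/1630 = e^((0.054 − 0.0211)t) → ln(1.26994) = 0.0329·t
t = 0.23897 / 0.0329

t ≈ 7.26 years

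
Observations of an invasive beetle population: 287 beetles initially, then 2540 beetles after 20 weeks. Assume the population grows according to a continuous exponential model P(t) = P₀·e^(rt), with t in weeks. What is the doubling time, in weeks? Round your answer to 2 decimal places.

r = ln(2540/287) / 20 = ln(8.85017) / 20 ≈ 0.109022 per week
doubling time = ln 2 / |r| = 0.69315 / 0.109022

doubling time ≈ 6.36 weeks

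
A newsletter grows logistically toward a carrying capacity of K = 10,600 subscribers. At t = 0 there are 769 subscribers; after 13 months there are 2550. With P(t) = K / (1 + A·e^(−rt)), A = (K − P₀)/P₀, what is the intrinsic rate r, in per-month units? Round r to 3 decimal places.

r ≈ 0.108 per month

A = (10600 − 769)/769 = 12.78414
2550 = 10600/(1 + 12.78414·e^(−r·13)) → e^(−13r) = (4.15686 − 1)/12.78414 = 0.246936
r = −ln(0.246936)/13 = 1.39863/13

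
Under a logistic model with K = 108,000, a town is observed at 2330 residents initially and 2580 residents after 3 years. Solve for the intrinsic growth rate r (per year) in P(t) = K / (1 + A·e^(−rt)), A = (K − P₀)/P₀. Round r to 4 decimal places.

A = (108000 − 2330)/2330 = 45.35193
2580 = 108000/(1 + 45.35193·e^(−r·3)) → e^(−3r) = (41.86047 − 1)/45.35193 = 0.900964
r = −ln(0.900964)/3 = 0.10429/3

r ≈ 0.0348 per year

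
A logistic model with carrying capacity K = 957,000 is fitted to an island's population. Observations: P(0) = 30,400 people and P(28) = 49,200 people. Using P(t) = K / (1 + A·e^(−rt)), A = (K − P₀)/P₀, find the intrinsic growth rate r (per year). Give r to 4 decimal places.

r ≈ 0.0179 per year

A = (957000 − 30400)/30400 = 30.48026
49200 = 957000/(1 + 30.48026·e^(−r·28)) → e^(−28r) = (19.45122 − 1)/30.48026 = 0.60535
r = −ln(0.60535)/28 = 0.50195/28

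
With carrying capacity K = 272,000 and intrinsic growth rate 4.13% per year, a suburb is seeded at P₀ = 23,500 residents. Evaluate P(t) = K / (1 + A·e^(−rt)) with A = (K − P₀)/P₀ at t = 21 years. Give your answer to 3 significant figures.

≈ 50,000 residents

A = (272000 − 23500)/23500 = 10.57447
P(21) = 272000 / (1 + 10.57447·e^(−0.0413·21)) = 272000 / (1 + 10.57447·0.420084)
= 272000 / 5.44217 ≈ 49980.09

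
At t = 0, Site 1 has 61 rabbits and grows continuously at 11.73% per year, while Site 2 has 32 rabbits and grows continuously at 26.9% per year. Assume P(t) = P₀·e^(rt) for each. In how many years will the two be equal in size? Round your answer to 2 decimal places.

t ≈ 4.25 years

61·e^(0.1173t) = 32·e^(0.269t)
61/32 = e^((0.269 − 0.1173)t) → ln(1.90625) = 0.1517·t
t = 0.64514 / 0.1517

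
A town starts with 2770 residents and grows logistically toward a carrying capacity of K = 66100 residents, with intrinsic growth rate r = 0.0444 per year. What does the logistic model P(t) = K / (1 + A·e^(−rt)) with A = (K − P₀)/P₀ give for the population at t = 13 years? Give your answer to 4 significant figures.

≈ 4,777 residents

A = (66100 − 2770)/2770 = 22.86282
P(13) = 66100 / (1 + 22.86282·e^(−0.0444·13)) = 66100 / (1 + 22.86282·0.561468)
= 66100 / 13.83675 ≈ 4777.13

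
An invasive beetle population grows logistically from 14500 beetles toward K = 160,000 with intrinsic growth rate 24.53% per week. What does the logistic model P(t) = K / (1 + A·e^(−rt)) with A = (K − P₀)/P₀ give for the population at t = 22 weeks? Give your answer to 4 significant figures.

≈ 153,000 beetles

A = (160000 − 14500)/14500 = 10.03448
P(22) = 160000 / (1 + 10.03448·e^(−0.2453·22)) = 160000 / (1 + 10.03448·0.004532)
= 160000 / 1.04548 ≈ 153040.35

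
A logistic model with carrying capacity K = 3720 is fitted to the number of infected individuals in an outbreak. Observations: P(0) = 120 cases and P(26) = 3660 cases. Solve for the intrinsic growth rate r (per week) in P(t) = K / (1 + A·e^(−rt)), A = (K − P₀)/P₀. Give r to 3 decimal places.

r ≈ 0.289 per week

A = (3720 − 120)/120 = 30
3660 = 3720/(1 + 30·e^(−r·26)) → e^(−26r) = (1.01639 − 1)/30 = 0.000546
r = −ln(0.000546)/26 = 7.51207/26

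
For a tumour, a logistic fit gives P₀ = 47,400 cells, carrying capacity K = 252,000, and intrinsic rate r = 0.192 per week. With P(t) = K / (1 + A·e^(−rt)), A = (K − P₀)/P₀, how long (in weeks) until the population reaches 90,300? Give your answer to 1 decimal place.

t ≈ 4.6 weeks

A = (252000 − 47400)/47400 = 4.31646
90300 = 252000/(1 + 4.31646·e^(−0.192t)) → 1 + 4.31646·e^(−0.192t) = 2.7907
e^(−0.192t) = 0.414854 → t = ln(2.41049)/0.192 = 0.87983/0.192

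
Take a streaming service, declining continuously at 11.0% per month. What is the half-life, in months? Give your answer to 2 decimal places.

half-life = ln(2) / |r| = 0.69315 / 0.11

half-life ≈ 6.30 months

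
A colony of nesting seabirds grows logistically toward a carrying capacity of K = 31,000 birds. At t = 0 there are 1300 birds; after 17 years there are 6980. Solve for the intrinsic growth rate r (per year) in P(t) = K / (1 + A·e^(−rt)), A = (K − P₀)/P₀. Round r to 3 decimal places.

r ≈ 0.111 per year

A = (31000 − 1300)/1300 = 22.84615
6980 = 31000/(1 + 22.84615·e^(−r·17)) → e^(−17r) = (4.44126 − 1)/22.84615 = 0.150628
r = −ln(0.150628)/17 = 1.89294/17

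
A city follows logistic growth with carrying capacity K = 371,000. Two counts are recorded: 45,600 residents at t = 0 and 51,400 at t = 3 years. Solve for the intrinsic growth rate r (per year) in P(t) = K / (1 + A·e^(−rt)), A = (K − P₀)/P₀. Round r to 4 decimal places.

A = (371000 − 45600)/45600 = 7.13596
51400 = 371000/(1 + 7.13596·e^(−r·3)) → e^(−3r) = (7.2179 − 1)/7.13596 = 0.871347
r = −ln(0.871347)/3 = 0.13772/3

r ≈ 0.0459 per year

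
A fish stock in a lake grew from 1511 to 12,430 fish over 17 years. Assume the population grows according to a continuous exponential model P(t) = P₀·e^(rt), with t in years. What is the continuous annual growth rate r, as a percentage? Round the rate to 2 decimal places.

r ≈ 12.40% per year

12430 = 1511 · e^(r·17)
e^(17r) = 12430/1511 = 8.22634
r = ln(8.22634) / 17 = 2.10734 / 17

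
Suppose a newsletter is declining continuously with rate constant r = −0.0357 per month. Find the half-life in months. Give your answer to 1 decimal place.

half-life ≈ 19.4 months

half-life = ln(2) / |r| = 0.69315 / 0.0357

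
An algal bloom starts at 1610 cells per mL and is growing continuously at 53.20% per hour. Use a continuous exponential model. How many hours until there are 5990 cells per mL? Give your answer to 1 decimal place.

5990 = 1610 · e^(0.532·t)
t = ln(5990/1610) / 0.532 = ln(3.7205) / 0.532 = 1.31386 / 0.532

t ≈ 2.5 hours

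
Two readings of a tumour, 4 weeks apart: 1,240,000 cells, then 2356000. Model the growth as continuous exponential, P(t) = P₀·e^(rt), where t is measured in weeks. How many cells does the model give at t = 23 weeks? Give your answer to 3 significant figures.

r = ln(2356000/1240000) / 4 ≈ 0.160463 per week
P(23) = 1240000 · e^(0.160463·23) = 1240000 · 40.07128 ≈ 49688386.07

≈ 49,700,000 cells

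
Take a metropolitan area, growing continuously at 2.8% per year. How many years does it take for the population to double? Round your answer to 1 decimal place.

doubling time = ln(2) / |r| = 0.69315 / 0.028

doubling time ≈ 24.8 years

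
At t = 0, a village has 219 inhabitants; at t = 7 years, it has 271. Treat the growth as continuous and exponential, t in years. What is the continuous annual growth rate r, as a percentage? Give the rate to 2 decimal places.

271 = 219 · e^(r·7)
e^(7r) = 271/219 = 1.23744
r = ln(1.23744) / 7 = 0.21305 / 7

r ≈ 3.04% per year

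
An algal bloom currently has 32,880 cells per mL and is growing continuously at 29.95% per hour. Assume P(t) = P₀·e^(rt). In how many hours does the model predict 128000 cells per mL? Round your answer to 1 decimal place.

t ≈ 4.5 hours

128000 = 32880 · e^(0.2995·t)
t = ln(128000/32880) / 0.2995 = ln(3.89294) / 0.2995 = 1.35917 / 0.2995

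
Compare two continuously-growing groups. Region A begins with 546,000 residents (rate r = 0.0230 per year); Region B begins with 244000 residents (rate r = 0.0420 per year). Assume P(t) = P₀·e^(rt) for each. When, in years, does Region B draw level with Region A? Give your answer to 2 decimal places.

546000·e^(0.023t) = 244000·e^(0.042t)
546000/244000 = e^((0.042 − 0.023)t) → ln(2.2377) = 0.019·t
t = 0.80545 / 0.019

t ≈ 42.39 years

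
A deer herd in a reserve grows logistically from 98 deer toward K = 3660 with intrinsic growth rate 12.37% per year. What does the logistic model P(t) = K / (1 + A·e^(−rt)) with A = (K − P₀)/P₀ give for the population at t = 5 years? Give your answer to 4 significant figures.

≈ 177.8 deer

A = (3660 − 98)/98 = 36.34694
P(5) = 3660 / (1 + 36.34694·e^(−0.1237·5)) = 3660 / (1 + 36.34694·0.538752)
= 3660 / 20.58198 ≈ 177.83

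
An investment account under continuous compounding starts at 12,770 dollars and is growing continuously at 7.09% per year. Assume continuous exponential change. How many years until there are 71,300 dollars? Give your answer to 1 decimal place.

t ≈ 24.3 years

71300 = 12770 · e^(0.0709·t)
t = ln(71300/12770) / 0.0709 = ln(5.5834) / 0.0709 = 1.7198 / 0.0709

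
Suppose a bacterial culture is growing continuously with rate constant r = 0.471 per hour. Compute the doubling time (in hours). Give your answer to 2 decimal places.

doubling time ≈ 1.47 hours

doubling time = ln(2) / |r| = 0.69315 / 0.471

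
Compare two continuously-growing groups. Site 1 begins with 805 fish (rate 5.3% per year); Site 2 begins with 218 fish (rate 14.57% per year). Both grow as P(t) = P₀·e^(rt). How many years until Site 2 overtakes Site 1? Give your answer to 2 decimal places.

t ≈ 14.09 years

805·e^(0.053t) = 218·e^(0.1457t)
805/218 = e^((0.1457 − 0.053)t) → ln(3.69266) = 0.0927·t
t = 1.30635 / 0.0927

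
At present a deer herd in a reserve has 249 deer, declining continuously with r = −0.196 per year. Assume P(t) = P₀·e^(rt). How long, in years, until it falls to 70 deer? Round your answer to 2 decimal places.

t ≈ 6.47 years

70 = 249 · e^(-0.196·t)
t = ln(70/249) / -0.196 = ln(0.28112) / -0.196 = -1.26896 / -0.196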